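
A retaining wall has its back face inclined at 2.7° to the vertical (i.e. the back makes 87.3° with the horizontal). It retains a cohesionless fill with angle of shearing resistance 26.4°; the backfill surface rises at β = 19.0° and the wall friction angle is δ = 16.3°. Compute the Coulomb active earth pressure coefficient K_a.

K_a = sin²(α+φ) / [sin²α · sin(α−δ) · (1 + √{sin(φ+δ)sin(φ−β) / (sin(α−δ)sin(α+β))})²].
With α = 87.3°, φ = 26.4°, δ = 16.3°, β = 19.0°: K_a = 0.5177.

0.518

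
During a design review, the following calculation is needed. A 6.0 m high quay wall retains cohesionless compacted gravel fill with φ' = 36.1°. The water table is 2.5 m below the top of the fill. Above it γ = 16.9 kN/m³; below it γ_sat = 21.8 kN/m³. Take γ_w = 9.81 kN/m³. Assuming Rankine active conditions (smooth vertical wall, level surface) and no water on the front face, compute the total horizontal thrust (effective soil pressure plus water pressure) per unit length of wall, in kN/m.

131 kN/m

K_a = tan²(45° − φ/2) = 0.2585.
γ' = 21.8 − 9.81 = 11.99 kN/m³. Depth below WT = 3.5 m.
σ'_h at WT = K_a γ d_w = 10.92 kPa; at base = 10.92 + K_a γ' × 3.5 = 21.77 kPa.
P₁ (0–2.5 m) = ½×10.92×2.5 = 13.65. P₂ (2.5–6.0 m) = ½(10.92+21.77)×3.5 = 57.21.
P_w = ½ γ_w h₂² = 0.5×9.81×3.5² = 60.09. Total = 13.65+57.21+60.09 = 130.9 kN/m.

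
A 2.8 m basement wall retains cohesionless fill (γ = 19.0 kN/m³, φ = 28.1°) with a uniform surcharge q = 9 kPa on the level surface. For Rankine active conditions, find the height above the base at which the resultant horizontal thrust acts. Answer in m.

K_a = 0.3596.
Triangular part P₁ = ½K_aγH² = 26.78 at H/3 = 0.9333 m; rectangular part P₂ = K_a q H = 9.062 at H/2 = 1.400 m.
ȳ = (P₁·0.9333 + P₂·1.400)/(P₁+P₂) = 1.051 m.

1.05 m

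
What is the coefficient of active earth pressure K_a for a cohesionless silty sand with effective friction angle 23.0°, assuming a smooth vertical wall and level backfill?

K_a = (1 − sin φ)/(1 + sin φ) = (1 − sin 23.0°)/(1 + sin 23.0°) = 0.4381.

0.438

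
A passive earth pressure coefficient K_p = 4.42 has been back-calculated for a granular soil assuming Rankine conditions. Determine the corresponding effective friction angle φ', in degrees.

K_p = (1+sin φ)/(1−sin φ) ⇒ sin φ = (K_p − 1)/(K_p + 1) = 0.6310.
φ = arcsin(0.6310) = 39.12°.

39.1°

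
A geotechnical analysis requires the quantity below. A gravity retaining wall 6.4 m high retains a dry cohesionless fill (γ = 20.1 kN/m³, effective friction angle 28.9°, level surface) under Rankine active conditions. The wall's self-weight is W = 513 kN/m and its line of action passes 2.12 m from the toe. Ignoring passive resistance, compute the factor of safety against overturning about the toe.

K_a = tan²(45° − 28.9°/2) = 0.3484.
P_a = ½K_aγH² = 0.5×0.3484×20.1×6.4² = 143.4 kN/m, acting at H/3 = 2.133 m above the base.
Overturning moment M_o = P_a × H/3 = 143.4 × 2.133 = 305.9.
Resisting moment M_r = W × 2.12 = 513 × 2.12 = 1088.
FS_overturning = M_r/M_o = 1088/305.9 = 3.555.

3.55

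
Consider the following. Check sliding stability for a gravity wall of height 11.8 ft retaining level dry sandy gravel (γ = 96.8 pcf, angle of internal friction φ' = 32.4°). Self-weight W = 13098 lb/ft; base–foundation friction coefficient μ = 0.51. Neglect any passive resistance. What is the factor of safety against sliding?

K_a = tan²(45° − 32.4°/2) = 0.3022.
P_a = ½K_aγH² = 0.5×0.3022×96.8×11.8² = 2037 lb/ft, acting at H/3 = 3.933 ft above the base.
FS_sliding = μW / P_a = 0.51×13098 / 2037 = 3.280.

3.28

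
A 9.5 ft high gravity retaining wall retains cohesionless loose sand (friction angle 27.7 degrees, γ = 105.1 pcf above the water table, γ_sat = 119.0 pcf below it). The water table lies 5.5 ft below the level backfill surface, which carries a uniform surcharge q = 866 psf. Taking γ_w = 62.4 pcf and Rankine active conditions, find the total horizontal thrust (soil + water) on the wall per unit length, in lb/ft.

K_a = tan²(45° − φ/2) = 0.3653.
γ' = 119.0 − 62.4 = 56.60 pcf. h₂ = H − d_w = 4.0 ft.
σ'_h: at surface K_a·q = 316.4; at WT K_a(q+γd_w) = 527.6; at base K_a(q+γd_w+γ'h₂) = 610.3 psf.
P₁ = ½(316.4+527.6)×5.5 = 2321; P₂ = ½(527.6+610.3)×4.0 = 2276; P_w = ½γ_w h₂² = 499.2.
Total = 2321+2276+499.2 = 5096 lb/ft.

5100 lb/ft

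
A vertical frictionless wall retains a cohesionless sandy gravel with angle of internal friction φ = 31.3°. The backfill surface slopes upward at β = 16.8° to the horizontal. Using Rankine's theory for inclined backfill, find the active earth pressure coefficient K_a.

K_a = cos β · (cos β − √(cos²β − cos²φ)) / (cos β + √(cos²β − cos²φ)).
cos β = 0.9573, cos φ = 0.8545, √(cos²β − cos²φ) = 0.4317.
K_a = 0.9573 × (0.9573 − 0.4317)/(0.9573 + 0.4317) = 0.3623.

0.362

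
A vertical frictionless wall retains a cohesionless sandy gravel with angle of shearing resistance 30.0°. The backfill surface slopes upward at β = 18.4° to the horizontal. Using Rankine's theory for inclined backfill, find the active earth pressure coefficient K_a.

K_a = cos β · (cos β − √(cos²β − cos²φ)) / (cos β + √(cos²β − cos²φ)).
cos β = 0.9489, cos φ = 0.8660, √(cos²β − cos²φ) = 0.3878.
K_a = 0.9489 × (0.9489 − 0.3878)/(0.9489 + 0.3878) = 0.3983.

0.398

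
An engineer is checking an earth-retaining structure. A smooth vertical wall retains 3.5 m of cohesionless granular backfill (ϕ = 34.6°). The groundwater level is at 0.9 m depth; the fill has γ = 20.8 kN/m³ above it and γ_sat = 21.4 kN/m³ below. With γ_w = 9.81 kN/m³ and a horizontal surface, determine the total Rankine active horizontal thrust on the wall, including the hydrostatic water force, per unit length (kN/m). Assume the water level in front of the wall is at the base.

K_a = tan²(45° − φ/2) = 0.2756.
γ' = 21.4 − 9.81 = 11.59 kN/m³. Depth below WT = 2.6 m.
σ'_h at WT = K_a γ d_w = 5.160 kPa; at base = 5.160 + K_a γ' × 2.6 = 13.47 kPa.
P₁ (0–0.9 m) = ½×5.160×0.9 = 2.322. P₂ (0.9–3.5 m) = ½(5.160+13.47)×2.6 = 24.21.
P_w = ½ γ_w h₂² = 0.5×9.81×2.6² = 33.16. Total = 2.322+24.21+33.16 = 59.69 kN/m.

59.7 kN/m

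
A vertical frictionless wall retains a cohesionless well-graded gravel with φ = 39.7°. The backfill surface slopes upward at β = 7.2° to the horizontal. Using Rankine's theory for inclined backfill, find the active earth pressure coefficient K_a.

0.224

K_a = cos β · (cos β − √(cos²β − cos²φ)) / (cos β + √(cos²β − cos²φ)).
cos β = 0.9921, cos φ = 0.7694, √(cos²β − cos²φ) = 0.6264.
K_a = 0.9921 × (0.9921 − 0.6264)/(0.9921 + 0.6264) = 0.2242.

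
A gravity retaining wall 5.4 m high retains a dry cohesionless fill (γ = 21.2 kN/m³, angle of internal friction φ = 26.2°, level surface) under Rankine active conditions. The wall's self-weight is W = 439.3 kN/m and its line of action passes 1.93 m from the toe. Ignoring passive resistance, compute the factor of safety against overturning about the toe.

3.93

K_a = tan²(45° − 26.2°/2) = 0.3874.
P_a = ½K_aγH² = 0.5×0.3874×21.2×5.4² = 119.8 kN/m, acting at H/3 = 1.800 m above the base.
Overturning moment M_o = P_a × H/3 = 119.8 × 1.800 = 215.6.
Resisting moment M_r = W × 1.93 = 439.3 × 1.93 = 847.8.
FS_overturning = M_r/M_o = 847.8/215.6 = 3.933.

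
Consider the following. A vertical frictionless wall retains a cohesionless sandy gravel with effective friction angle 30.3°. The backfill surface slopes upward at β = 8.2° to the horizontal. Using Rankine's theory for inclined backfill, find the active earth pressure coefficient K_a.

K_a = cos β · (cos β − √(cos²β − cos²φ)) / (cos β + √(cos²β − cos²φ)).
cos β = 0.9898, cos φ = 0.8634, √(cos²β − cos²φ) = 0.4839.
K_a = 0.9898 × (0.9898 − 0.4839)/(0.9898 + 0.4839) = 0.3397.

0.340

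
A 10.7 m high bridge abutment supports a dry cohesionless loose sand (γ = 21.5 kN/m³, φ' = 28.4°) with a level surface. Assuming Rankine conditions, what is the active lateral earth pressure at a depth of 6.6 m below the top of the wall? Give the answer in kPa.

50.4 kPa

K_a = (1 − sin φ)/(1 + sin φ) = 0.3554.
σ_h = K_a γ z = 0.3554 × 21.5 × 6.6 = 50.43 kPa.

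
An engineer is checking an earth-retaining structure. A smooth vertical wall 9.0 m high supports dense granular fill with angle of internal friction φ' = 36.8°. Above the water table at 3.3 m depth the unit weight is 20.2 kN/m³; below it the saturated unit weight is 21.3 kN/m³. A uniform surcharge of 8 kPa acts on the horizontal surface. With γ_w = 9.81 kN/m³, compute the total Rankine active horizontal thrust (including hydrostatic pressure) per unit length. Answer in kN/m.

K_a = tan²(45° − φ/2) = 0.2508.
γ' = 21.3 − 9.81 = 11.49 kN/m³. h₂ = H − d_w = 5.7 m.
σ'_h: at surface K_a·q = 2.006; at WT K_a(q+γd_w) = 18.72; at base K_a(q+γd_w+γ'h₂) = 35.15 kPa.
P₁ = ½(2.006+18.72)×3.3 = 34.20; P₂ = ½(18.72+35.15)×5.7 = 153.5; P_w = ½γ_w h₂² = 159.4.
Total = 34.20+153.5+159.4 = 347.1 kN/m.

347 kN/m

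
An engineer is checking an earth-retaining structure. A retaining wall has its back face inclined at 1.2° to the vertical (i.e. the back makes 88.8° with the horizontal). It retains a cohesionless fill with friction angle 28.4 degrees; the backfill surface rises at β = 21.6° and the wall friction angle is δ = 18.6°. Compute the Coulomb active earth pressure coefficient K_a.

0.488

K_a = sin²(α+φ) / [sin²α · sin(α−δ) · (1 + √{sin(φ+δ)sin(φ−β) / (sin(α−δ)sin(α+β))})²].
With α = 88.8°, φ = 28.4°, δ = 18.6°, β = 21.6°: K_a = 0.4876.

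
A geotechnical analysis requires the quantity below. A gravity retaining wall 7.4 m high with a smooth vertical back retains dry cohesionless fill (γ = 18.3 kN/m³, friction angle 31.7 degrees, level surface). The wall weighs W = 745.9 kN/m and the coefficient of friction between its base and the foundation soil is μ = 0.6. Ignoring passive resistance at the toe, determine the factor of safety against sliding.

K_a = tan²(45° − 31.7°/2) = 0.3111.
P_a = ½K_aγH² = 0.5×0.3111×18.3×7.4² = 155.9 kN/m, acting at H/3 = 2.467 m above the base.
FS_sliding = μW / P_a = 0.6×745.9 / 155.9 = 2.871.

2.87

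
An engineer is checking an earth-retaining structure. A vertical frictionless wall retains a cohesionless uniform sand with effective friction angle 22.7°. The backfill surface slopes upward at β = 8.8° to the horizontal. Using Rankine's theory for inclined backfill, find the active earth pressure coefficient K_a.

0.467

K_a = cos β · (cos β − √(cos²β − cos²φ)) / (cos β + √(cos²β − cos²φ)).
cos β = 0.9882, cos φ = 0.9225, √(cos²β − cos²φ) = 0.3543.
K_a = 0.9882 × (0.9882 − 0.3543)/(0.9882 + 0.3543) = 0.4666.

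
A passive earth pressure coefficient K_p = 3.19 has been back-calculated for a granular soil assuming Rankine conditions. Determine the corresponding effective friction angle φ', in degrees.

31.5°

K_p = (1+sin φ)/(1−sin φ) ⇒ sin φ = (K_p − 1)/(K_p + 1) = 0.5227.
φ = arcsin(0.5227) = 31.51°.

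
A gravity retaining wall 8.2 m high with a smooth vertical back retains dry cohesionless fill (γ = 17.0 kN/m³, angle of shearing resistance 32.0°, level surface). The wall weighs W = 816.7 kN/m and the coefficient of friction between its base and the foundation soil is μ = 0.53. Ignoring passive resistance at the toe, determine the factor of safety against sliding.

2.46

K_a = tan²(45° − 32.0°/2) = 0.3073.
P_a = ½K_aγH² = 0.5×0.3073×17.0×8.2² = 175.6 kN/m, acting at H/3 = 2.733 m above the base.
FS_sliding = μW / P_a = 0.53×816.7 / 175.6 = 2.465.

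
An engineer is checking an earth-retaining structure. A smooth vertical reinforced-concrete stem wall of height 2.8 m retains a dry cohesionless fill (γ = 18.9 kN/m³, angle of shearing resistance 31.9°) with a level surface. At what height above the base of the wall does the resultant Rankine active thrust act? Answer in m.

K_a = 0.3085.
The pressure distribution is triangular, so the resultant acts at H/3 above the base = 2.8/3 = 0.9333 m.

0.933 m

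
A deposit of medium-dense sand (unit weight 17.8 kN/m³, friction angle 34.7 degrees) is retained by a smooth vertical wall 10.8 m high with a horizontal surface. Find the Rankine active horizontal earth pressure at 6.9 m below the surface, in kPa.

33.7 kPa

K_a = (1 − sin φ)/(1 + sin φ) = 0.2745.
σ_h = K_a γ z = 0.2745 × 17.8 × 6.9 = 33.71 kPa.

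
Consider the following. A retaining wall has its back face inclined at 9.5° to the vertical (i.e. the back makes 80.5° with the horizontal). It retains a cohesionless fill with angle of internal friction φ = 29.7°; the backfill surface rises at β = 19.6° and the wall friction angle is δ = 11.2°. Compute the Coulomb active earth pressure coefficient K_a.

K_a = sin²(α+φ) / [sin²α · sin(α−δ) · (1 + √{sin(φ+δ)sin(φ−β) / (sin(α−δ)sin(α+β))})²].
With α = 80.5°, φ = 29.7°, δ = 11.2°, β = 19.6°: K_a = 0.5287.

0.529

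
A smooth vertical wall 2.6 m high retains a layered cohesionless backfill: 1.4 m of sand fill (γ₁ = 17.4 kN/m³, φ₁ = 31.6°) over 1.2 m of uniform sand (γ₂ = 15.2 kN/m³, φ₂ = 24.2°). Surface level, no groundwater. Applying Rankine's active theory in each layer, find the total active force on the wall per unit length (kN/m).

22.1 kN/m

K_a1 = tan²(45°−31.6°/2) = 0.3123; K_a2 = tan²(45°−24.2°/2) = 0.4185.
Layer 1: σ at base = K_a1 γ₁ h₁ = 7.609 kPa; P₁ = ½×7.609×1.4 = 5.326.
Layer 2: σ_v at top = γ₁h₁ = 24.36; σ_h top = K_a2×24.36 = 10.20; σ_h base = K_a2×(24.36+15.2×1.2) = 17.83.
P₂ = ½(10.20+17.83)×1.2 = 16.81. Total P_a = 5.326+16.81 = 22.14 kN/m.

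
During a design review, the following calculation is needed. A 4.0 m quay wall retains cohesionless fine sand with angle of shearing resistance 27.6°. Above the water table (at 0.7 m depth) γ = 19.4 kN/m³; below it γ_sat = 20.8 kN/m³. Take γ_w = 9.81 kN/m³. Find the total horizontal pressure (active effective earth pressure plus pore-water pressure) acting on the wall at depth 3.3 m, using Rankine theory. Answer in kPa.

41.0 kPa

K_a = (1 − sin φ)/(1 + sin φ) = 0.3668.
γ' = 20.8 − 9.81 = 10.99 kN/m³.
Effective vertical stress at 3.3 m: σ'_v = 19.4×0.7 + 10.99×2.60 = 42.15 kPa.
σ'_h = K_a σ'_v = 0.3668 × 42.15 = 15.46 kPa; u = γ_w × 2.60 = 25.51 kPa.
Total σ_h = 15.46 + 25.51 = 40.97 kPa.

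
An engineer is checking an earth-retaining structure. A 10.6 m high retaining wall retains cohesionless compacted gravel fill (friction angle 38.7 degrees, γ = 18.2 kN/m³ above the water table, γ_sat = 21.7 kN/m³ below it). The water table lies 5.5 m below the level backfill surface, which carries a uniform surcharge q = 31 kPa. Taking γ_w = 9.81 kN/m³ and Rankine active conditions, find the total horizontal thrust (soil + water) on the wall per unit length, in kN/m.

K_a = tan²(45° − φ/2) = 0.2306.
γ' = 21.7 − 9.81 = 11.89 kN/m³. h₂ = H − d_w = 5.1 m.
σ'_h: at surface K_a·q = 7.148; at WT K_a(q+γd_w) = 30.23; at base K_a(q+γd_w+γ'h₂) = 44.21 kPa.
P₁ = ½(7.148+30.23)×5.5 = 102.8; P₂ = ½(30.23+44.21)×5.1 = 189.8; P_w = ½γ_w h₂² = 127.6.
Total = 102.8+189.8+127.6 = 420.2 kN/m.

420 kN/m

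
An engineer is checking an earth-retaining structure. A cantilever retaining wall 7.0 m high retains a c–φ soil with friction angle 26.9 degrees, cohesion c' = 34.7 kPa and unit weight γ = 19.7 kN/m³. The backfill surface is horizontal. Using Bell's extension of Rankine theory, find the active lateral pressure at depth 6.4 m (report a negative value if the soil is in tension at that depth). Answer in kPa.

K_a = (1 − sin φ)/(1 + sin φ) = 0.3770.
σ_a = K_a γ z − 2c√K_a = 0.3770×19.7×6.4 − 2×34.7×0.6140 = 4.920 kPa.

4.92 kPa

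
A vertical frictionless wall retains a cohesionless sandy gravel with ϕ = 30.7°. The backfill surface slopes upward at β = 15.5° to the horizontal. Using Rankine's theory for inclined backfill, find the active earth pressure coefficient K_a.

0.364

K_a = cos β · (cos β − √(cos²β − cos²φ)) / (cos β + √(cos²β − cos²φ)).
cos β = 0.9636, cos φ = 0.8599, √(cos²β − cos²φ) = 0.4350.
K_a = 0.9636 × (0.9636 − 0.4350)/(0.9636 + 0.4350) = 0.3642.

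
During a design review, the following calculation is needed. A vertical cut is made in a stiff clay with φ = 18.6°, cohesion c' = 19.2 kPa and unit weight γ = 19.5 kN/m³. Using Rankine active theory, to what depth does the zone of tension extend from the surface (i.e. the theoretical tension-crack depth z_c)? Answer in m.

2.74 m

K_a = tan²(45° − 18.6°/2) = 0.5163; √K_a = 0.7186.
The active pressure is zero where K_a γ z = 2c√K_a, so z_c = 2c/(γ√K_a) = 2×19.2/(19.5×0.7186) = 2.740 m.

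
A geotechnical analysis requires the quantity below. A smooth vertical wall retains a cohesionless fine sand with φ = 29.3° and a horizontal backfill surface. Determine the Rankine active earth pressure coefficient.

K_a = tan²(45° − φ/2) = tan²(30.35°) = 0.3428.

0.343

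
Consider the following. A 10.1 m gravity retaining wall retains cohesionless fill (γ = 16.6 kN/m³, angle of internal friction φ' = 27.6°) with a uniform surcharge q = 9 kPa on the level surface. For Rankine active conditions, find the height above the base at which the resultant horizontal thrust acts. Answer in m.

3.53 m

K_a = 0.3668.
Triangular part P₁ = ½K_aγH² = 310.5 at H/3 = 3.367 m; rectangular part P₂ = K_a q H = 33.34 at H/2 = 5.050 m.
ȳ = (P₁·3.367 + P₂·5.050)/(P₁+P₂) = 3.530 m.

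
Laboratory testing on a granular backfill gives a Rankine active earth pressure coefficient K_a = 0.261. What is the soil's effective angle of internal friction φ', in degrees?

35.9°

K_a = tan²(45° − φ/2) ⇒ 45° − φ/2 = arctan(√0.261) = 27.06°.
φ = 2(45° − 27.06°) = 35.88°.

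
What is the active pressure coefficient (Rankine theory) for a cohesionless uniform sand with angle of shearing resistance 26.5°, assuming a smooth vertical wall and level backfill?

0.383

K_a = (1 − sin φ)/(1 + sin φ) = (1 − sin 26.5°)/(1 + sin 26.5°) = 0.3829.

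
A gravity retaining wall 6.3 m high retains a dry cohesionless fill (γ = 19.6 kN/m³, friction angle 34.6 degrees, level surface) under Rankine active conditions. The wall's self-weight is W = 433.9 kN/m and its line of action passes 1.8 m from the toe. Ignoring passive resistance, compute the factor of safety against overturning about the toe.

K_a = tan²(45° − 34.6°/2) = 0.2756.
P_a = ½K_aγH² = 0.5×0.2756×19.6×6.3² = 107.2 kN/m, acting at H/3 = 2.100 m above the base.
Overturning moment M_o = P_a × H/3 = 107.2 × 2.100 = 225.1.
Resisting moment M_r = W × 1.8 = 433.9 × 1.8 = 781.0.
FS_overturning = M_r/M_o = 781.0/225.1 = 3.469.

3.47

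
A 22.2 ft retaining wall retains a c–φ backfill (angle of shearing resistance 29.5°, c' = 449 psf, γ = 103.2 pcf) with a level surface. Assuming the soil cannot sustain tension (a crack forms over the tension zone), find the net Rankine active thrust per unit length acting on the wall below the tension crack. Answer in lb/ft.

930 lb/ft

K_a = 0.3401; √K_a = 0.5832.
Tension-crack depth z_c = 2c/(γ√K_a) = 2×449/(103.2×0.5832) = 14.92 ft.
σ_a at base = K_a γ H − 2c√K_a = 0.3401×103.2×22.2 − 2×449×0.5832 = 255.5 psf.
P_a = ½ × 255.5 × (H − z_c) = 0.5×255.5×7.279 = 929.9 lb/ft.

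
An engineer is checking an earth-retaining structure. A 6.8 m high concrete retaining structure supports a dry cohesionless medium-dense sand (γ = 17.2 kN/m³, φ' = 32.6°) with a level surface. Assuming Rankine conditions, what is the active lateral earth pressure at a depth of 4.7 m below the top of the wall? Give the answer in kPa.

24.2 kPa

K_a = (1 − sin φ)/(1 + sin φ) = 0.2997.
σ_h = K_a γ z = 0.2997 × 17.2 × 4.7 = 24.23 kPa.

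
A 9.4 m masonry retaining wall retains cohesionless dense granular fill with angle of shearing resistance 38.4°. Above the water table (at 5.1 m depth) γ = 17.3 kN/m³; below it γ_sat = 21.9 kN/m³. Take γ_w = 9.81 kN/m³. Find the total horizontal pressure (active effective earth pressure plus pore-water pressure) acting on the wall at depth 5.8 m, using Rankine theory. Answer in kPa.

29.5 kPa

K_a = (1 − sin φ)/(1 + sin φ) = 0.2337.
γ' = 21.9 − 9.81 = 12.09 kN/m³.
Effective vertical stress at 5.8 m: σ'_v = 17.3×5.1 + 12.09×0.700 = 96.69 kPa.
σ'_h = K_a σ'_v = 0.2337 × 96.69 = 22.60 kPa; u = γ_w × 0.700 = 6.867 kPa.
Total σ_h = 22.60 + 6.867 = 29.46 kPa.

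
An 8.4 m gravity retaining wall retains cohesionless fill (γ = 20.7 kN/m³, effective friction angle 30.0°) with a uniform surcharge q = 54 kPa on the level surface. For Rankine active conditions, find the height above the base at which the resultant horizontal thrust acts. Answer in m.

3.34 m

K_a = 0.3333.
Triangular part P₁ = ½K_aγH² = 243.4 at H/3 = 2.800 m; rectangular part P₂ = K_a q H = 151.2 at H/2 = 4.200 m.
ȳ = (P₁·2.800 + P₂·4.200)/(P₁+P₂) = 3.336 m.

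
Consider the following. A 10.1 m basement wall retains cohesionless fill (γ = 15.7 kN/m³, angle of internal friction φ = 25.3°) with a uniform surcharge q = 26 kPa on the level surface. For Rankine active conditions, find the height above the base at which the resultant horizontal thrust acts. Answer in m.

3.78 m

K_a = 0.4012.
Triangular part P₁ = ½K_aγH² = 321.3 at H/3 = 3.367 m; rectangular part P₂ = K_a q H = 105.4 at H/2 = 5.050 m.
ȳ = (P₁·3.367 + P₂·5.050)/(P₁+P₂) = 3.782 m.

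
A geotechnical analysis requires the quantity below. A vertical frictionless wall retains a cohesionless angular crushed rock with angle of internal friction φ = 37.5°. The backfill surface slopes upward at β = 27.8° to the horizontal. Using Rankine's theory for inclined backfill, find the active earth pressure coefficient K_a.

K_a = cos β · (cos β − √(cos²β − cos²φ)) / (cos β + √(cos²β − cos²φ)).
cos β = 0.8846, cos φ = 0.7934, √(cos²β − cos²φ) = 0.3912.
K_a = 0.8846 × (0.8846 − 0.3912)/(0.8846 + 0.3912) = 0.3420.

0.342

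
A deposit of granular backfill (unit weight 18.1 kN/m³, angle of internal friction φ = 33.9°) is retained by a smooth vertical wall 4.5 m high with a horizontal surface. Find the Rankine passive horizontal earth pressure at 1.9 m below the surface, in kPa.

121 kPa

K_p = (1 + sin φ)/(1 − sin φ) = 3.522.
σ_h = K_p γ z = 3.522 × 18.1 × 1.9 = 121.1 kPa.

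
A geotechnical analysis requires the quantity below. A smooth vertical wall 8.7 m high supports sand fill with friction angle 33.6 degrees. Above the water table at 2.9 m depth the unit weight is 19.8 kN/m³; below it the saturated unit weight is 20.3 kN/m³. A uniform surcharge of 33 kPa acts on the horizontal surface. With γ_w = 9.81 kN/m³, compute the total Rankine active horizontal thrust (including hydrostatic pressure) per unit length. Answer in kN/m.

K_a = tan²(45° − φ/2) = 0.2875.
γ' = 20.3 − 9.81 = 10.49 kN/m³. h₂ = H − d_w = 5.8 m.
σ'_h: at surface K_a·q = 9.488; at WT K_a(q+γd_w) = 26.00; at base K_a(q+γd_w+γ'h₂) = 43.49 kPa.
P₁ = ½(9.488+26.00)×2.9 = 51.45; P₂ = ½(26.00+43.49)×5.8 = 201.5; P_w = ½γ_w h₂² = 165.0.
Total = 51.45+201.5+165.0 = 418.0 kN/m.

418 kN/m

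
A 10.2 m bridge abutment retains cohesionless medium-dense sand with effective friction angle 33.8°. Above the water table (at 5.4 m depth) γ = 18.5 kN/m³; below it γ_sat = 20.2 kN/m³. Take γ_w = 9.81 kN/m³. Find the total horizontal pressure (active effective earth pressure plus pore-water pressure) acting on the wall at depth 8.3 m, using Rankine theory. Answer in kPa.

K_a = (1 − sin φ)/(1 + sin φ) = 0.2851.
γ' = 20.2 − 9.81 = 10.39 kN/m³.
Effective vertical stress at 8.3 m: σ'_v = 18.5×5.4 + 10.39×2.90 = 130.0 kPa.
σ'_h = K_a σ'_v = 0.2851 × 130.0 = 37.07 kPa; u = γ_w × 2.90 = 28.45 kPa.
Total σ_h = 37.07 + 28.45 = 65.52 kPa.

65.5 kPa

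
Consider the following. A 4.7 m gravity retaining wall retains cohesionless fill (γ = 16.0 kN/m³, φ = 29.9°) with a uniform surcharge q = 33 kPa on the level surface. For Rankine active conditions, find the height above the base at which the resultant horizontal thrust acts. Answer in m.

1.93 m

K_a = 0.3347.
Triangular part P₁ = ½K_aγH² = 59.14 at H/3 = 1.567 m; rectangular part P₂ = K_a q H = 51.91 at H/2 = 2.350 m.
ȳ = (P₁·1.567 + P₂·2.350)/(P₁+P₂) = 1.933 m.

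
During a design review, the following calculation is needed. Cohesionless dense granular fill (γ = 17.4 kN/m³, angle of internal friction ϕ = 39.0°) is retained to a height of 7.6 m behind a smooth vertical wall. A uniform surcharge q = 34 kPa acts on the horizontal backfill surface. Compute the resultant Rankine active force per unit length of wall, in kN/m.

173 kN/m

K_a = tan²(45° − φ/2) = 0.2275.
Soil triangle: ½ K_a γ H² = 0.5×0.2275×17.4×7.6² = 114.3 kN/m.
Surcharge rectangle: K_a q H = 0.2275×34×7.6 = 58.79 kN/m.
Total = 114.3 + 58.79 = 173.1 kN/m.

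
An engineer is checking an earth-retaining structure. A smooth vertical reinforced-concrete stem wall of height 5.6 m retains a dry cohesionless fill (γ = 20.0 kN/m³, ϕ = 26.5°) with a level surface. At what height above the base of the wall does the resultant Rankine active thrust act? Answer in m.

K_a = 0.3829.
The pressure distribution is triangular, so the resultant acts at H/3 above the base = 5.6/3 = 1.867 m.

1.87 m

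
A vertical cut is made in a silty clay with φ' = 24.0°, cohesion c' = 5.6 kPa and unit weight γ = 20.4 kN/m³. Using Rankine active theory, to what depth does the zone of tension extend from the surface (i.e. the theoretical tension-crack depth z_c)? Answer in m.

0.845 m

K_a = tan²(45° − 24.0°/2) = 0.4217; √K_a = 0.6494.
The active pressure is zero where K_a γ z = 2c√K_a, so z_c = 2c/(γ√K_a) = 2×5.6/(20.4×0.6494) = 0.8454 m.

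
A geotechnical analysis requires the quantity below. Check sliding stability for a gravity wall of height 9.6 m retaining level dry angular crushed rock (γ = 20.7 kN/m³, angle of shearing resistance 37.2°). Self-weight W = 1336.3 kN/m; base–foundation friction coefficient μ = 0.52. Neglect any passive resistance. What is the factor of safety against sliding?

2.96

K_a = tan²(45° − 37.2°/2) = 0.2464.
P_a = ½K_aγH² = 0.5×0.2464×20.7×9.6² = 235.0 kN/m, acting at H/3 = 3.200 m above the base.
FS_sliding = μW / P_a = 0.52×1336.3 / 235.0 = 2.956.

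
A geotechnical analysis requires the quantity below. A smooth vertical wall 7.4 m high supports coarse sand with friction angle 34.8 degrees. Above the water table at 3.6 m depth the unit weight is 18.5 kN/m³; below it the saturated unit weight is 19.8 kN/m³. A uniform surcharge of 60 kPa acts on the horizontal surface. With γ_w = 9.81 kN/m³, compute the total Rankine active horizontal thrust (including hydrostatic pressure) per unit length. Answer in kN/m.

K_a = tan²(45° − φ/2) = 0.2733.
γ' = 19.8 − 9.81 = 9.990 kN/m³. h₂ = H − d_w = 3.8 m.
σ'_h: at surface K_a·q = 16.40; at WT K_a(q+γd_w) = 34.60; at base K_a(q+γd_w+γ'h₂) = 44.98 kPa.
P₁ = ½(16.40+34.60)×3.6 = 91.80; P₂ = ½(34.60+44.98)×3.8 = 151.2; P_w = ½γ_w h₂² = 70.83.
Total = 91.80+151.2+70.83 = 313.8 kN/m.

314 kN/m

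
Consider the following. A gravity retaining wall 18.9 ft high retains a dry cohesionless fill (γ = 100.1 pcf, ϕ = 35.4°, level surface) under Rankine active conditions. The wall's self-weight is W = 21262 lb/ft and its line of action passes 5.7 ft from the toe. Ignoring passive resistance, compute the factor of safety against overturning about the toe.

4.04

K_a = tan²(45° − 35.4°/2) = 0.2664.
P_a = ½K_aγH² = 0.5×0.2664×100.1×18.9² = 4763 lb/ft, acting at H/3 = 6.300 ft above the base.
Overturning moment M_o = P_a × H/3 = 4763 × 6.300 = 30010.
Resisting moment M_r = W × 5.7 = 21262 × 5.7 = 121200.
FS_overturning = M_r/M_o = 121200/30010 = 4.039.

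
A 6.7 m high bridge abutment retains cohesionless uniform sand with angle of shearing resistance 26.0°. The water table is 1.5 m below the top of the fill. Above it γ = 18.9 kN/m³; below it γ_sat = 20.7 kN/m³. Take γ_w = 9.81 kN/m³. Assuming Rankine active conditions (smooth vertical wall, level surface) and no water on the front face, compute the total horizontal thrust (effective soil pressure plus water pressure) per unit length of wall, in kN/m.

K_a = tan²(45° − φ/2) = 0.3905.
γ' = 20.7 − 9.81 = 10.89 kN/m³. Depth below WT = 5.2 m.
σ'_h at WT = K_a γ d_w = 11.07 kPa; at base = 11.07 + K_a γ' × 5.2 = 33.18 kPa.
P₁ (0–1.5 m) = ½×11.07×1.5 = 8.302. P₂ (1.5–6.7 m) = ½(11.07+33.18)×5.2 = 115.1.
P_w = ½ γ_w h₂² = 0.5×9.81×5.2² = 132.6. Total = 8.302+115.1+132.6 = 256.0 kN/m.

256 kN/m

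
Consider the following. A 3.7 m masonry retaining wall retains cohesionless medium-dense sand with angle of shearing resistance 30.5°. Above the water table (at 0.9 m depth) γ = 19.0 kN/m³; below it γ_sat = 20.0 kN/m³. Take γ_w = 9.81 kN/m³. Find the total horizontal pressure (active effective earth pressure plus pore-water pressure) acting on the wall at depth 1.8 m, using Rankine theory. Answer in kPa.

17.4 kPa

K_a = (1 − sin φ)/(1 + sin φ) = 0.3267.
γ' = 20.0 − 9.81 = 10.19 kN/m³.
Effective vertical stress at 1.8 m: σ'_v = 19.0×0.9 + 10.19×0.900 = 26.27 kPa.
σ'_h = K_a σ'_v = 0.3267 × 26.27 = 8.582 kPa; u = γ_w × 0.900 = 8.829 kPa.
Total σ_h = 8.582 + 8.829 = 17.41 kPa.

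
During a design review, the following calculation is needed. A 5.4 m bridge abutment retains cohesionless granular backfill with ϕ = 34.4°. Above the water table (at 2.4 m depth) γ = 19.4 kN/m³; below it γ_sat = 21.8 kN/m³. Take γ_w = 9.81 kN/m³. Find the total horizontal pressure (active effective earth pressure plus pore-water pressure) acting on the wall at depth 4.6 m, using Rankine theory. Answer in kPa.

41.9 kPa

K_a = (1 − sin φ)/(1 + sin φ) = 0.2780.
γ' = 21.8 − 9.81 = 11.99 kN/m³.
Effective vertical stress at 4.6 m: σ'_v = 19.4×2.4 + 11.99×2.20 = 72.94 kPa.
σ'_h = K_a σ'_v = 0.2780 × 72.94 = 20.28 kPa; u = γ_w × 2.20 = 21.58 kPa.
Total σ_h = 20.28 + 21.58 = 41.86 kPa.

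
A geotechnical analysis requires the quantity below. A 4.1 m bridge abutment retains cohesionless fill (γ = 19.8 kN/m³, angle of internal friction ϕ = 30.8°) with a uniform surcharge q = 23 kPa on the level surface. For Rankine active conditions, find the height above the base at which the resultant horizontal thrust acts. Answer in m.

K_a = 0.3227.
Triangular part P₁ = ½K_aγH² = 53.71 at H/3 = 1.367 m; rectangular part P₂ = K_a q H = 30.43 at H/2 = 2.050 m.
ȳ = (P₁·1.367 + P₂·2.050)/(P₁+P₂) = 1.614 m.

1.61 m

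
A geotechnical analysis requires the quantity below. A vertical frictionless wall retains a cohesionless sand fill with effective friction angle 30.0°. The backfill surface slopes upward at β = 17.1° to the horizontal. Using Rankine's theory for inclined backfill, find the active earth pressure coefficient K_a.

K_a = cos β · (cos β − √(cos²β − cos²φ)) / (cos β + √(cos²β − cos²φ)).
cos β = 0.9558, cos φ = 0.8660, √(cos²β − cos²φ) = 0.4044.
K_a = 0.9558 × (0.9558 − 0.4044)/(0.9558 + 0.4044) = 0.3875.

0.387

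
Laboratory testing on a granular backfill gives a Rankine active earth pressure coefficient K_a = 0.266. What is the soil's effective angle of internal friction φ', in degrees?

35.4°

K_a = tan²(45° − φ/2) ⇒ 45° − φ/2 = arctan(√0.266) = 27.28°.
φ = 2(45° − 27.28°) = 35.43°.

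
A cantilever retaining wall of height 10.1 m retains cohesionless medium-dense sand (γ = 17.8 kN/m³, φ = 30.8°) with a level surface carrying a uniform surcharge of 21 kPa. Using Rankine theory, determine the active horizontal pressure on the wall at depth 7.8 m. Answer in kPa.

51.6 kPa

K_a = (1 − sin φ)/(1 + sin φ) = 0.3227.
σ_v = γz + q = 17.8 × 7.8 + 21 = 159.8 kPa.
σ_h = K_a σ_v = 0.3227 × 159.8 = 51.58 kPa.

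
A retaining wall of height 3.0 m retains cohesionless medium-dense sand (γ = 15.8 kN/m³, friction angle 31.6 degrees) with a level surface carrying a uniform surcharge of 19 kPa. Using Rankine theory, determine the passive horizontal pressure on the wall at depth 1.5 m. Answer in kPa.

137 kPa

K_p = (1 + sin φ)/(1 − sin φ) = 3.202.
σ_v = γz + q = 15.8 × 1.5 + 19 = 42.70 kPa.
σ_h = K_p σ_v = 3.202 × 42.70 = 136.7 kPa.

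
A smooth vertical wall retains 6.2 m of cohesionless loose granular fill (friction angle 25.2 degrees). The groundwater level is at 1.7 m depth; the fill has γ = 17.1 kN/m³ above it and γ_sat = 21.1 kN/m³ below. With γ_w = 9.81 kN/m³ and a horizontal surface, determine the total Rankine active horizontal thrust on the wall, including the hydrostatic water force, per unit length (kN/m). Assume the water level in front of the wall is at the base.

K_a = tan²(45° − φ/2) = 0.4027.
γ' = 21.1 − 9.81 = 11.29 kN/m³. Depth below WT = 4.5 m.
σ'_h at WT = K_a γ d_w = 11.71 kPa; at base = 11.71 + K_a γ' × 4.5 = 32.17 kPa.
P₁ (0–1.7 m) = ½×11.71×1.7 = 9.952. P₂ (1.7–6.2 m) = ½(11.71+32.17)×4.5 = 98.72.
P_w = ½ γ_w h₂² = 0.5×9.81×4.5² = 99.33. Total = 9.952+98.72+99.33 = 208.0 kN/m.

208 kN/m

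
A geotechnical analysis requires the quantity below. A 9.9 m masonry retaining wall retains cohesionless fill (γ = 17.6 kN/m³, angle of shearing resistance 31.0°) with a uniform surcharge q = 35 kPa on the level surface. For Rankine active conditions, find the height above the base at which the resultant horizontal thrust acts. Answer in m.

K_a = 0.3201.
Triangular part P₁ = ½K_aγH² = 276.1 at H/3 = 3.300 m; rectangular part P₂ = K_a q H = 110.9 at H/2 = 4.950 m.
ȳ = (P₁·3.300 + P₂·4.950)/(P₁+P₂) = 3.773 m.

3.77 m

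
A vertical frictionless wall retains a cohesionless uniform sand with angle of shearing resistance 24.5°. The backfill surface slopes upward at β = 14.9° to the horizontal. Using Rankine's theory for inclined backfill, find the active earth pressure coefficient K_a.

K_a = cos β · (cos β − √(cos²β − cos²φ)) / (cos β + √(cos²β − cos²φ)).
cos β = 0.9664, cos φ = 0.9100, √(cos²β − cos²φ) = 0.3254.
K_a = 0.9664 × (0.9664 − 0.3254)/(0.9664 + 0.3254) = 0.4796.

0.480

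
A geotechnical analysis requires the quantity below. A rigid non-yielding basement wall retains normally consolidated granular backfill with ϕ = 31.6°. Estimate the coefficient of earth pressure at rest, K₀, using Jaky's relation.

K₀ = 1 − sin φ' = 1 − sin 31.6° = 0.4760.

0.476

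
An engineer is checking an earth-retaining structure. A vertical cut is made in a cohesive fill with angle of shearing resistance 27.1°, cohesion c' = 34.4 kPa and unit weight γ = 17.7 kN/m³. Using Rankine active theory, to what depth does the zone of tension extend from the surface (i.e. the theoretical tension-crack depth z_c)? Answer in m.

6.36 m

K_a = tan²(45° − 27.1°/2) = 0.3741; √K_a = 0.6116.
The active pressure is zero where K_a γ z = 2c√K_a, so z_c = 2c/(γ√K_a) = 2×34.4/(17.7×0.6116) = 6.355 m.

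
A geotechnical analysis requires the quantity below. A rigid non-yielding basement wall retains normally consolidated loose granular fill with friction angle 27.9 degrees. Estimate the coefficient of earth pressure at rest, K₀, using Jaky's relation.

0.532

K₀ = 1 − sin φ' = 1 − sin 27.9° = 0.5321.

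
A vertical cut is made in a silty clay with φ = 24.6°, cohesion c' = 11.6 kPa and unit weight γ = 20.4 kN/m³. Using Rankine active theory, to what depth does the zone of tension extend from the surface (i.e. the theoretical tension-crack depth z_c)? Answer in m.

1.77 m

K_a = tan²(45° − 24.6°/2) = 0.4121; √K_a = 0.6420.
The active pressure is zero where K_a γ z = 2c√K_a, so z_c = 2c/(γ√K_a) = 2×11.6/(20.4×0.6420) = 1.771 m.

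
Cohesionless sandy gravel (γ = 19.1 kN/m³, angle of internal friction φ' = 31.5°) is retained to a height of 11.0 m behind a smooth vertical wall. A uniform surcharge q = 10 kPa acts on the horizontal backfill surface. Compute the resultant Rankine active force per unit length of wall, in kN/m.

K_a = tan²(45° − φ/2) = 0.3136.
Soil triangle: ½ K_a γ H² = 0.5×0.3136×19.1×11.0² = 362.4 kN/m.
Surcharge rectangle: K_a q H = 0.3136×10×11.0 = 34.50 kN/m.
Total = 362.4 + 34.50 = 396.9 kN/m.

397 kN/m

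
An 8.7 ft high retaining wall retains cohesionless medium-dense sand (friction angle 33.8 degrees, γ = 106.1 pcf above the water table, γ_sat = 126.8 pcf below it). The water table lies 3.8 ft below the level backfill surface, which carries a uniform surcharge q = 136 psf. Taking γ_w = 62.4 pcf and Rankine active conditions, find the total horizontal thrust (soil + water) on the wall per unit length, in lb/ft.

K_a = tan²(45° − φ/2) = 0.2851.
γ' = 126.8 − 62.4 = 64.40 pcf. h₂ = H − d_w = 4.9 ft.
σ'_h: at surface K_a·q = 38.77; at WT K_a(q+γd_w) = 153.7; at base K_a(q+γd_w+γ'h₂) = 243.7 psf.
P₁ = ½(38.77+153.7)×3.8 = 365.7; P₂ = ½(153.7+243.7)×4.9 = 973.7; P_w = ½γ_w h₂² = 749.1.
Total = 365.7+973.7+749.1 = 2089 lb/ft.

2090 lb/ft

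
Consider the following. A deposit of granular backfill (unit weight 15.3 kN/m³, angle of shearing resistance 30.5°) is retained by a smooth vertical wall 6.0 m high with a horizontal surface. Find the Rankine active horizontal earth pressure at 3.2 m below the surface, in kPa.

16.0 kPa

K_a = (1 − sin φ)/(1 + sin φ) = 0.3267.
σ_h = K_a γ z = 0.3267 × 15.3 × 3.2 = 15.99 kPa.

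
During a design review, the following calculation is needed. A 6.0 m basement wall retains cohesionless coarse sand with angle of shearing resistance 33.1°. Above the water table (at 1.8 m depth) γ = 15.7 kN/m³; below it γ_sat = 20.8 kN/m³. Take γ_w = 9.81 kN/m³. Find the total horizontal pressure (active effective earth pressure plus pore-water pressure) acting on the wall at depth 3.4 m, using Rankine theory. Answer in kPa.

29.2 kPa

K_a = (1 − sin φ)/(1 + sin φ) = 0.2936.
γ' = 20.8 − 9.81 = 10.99 kN/m³.
Effective vertical stress at 3.4 m: σ'_v = 15.7×1.8 + 10.99×1.60 = 45.84 kPa.
σ'_h = K_a σ'_v = 0.2936 × 45.84 = 13.46 kPa; u = γ_w × 1.60 = 15.70 kPa.
Total σ_h = 13.46 + 15.70 = 29.15 kPa.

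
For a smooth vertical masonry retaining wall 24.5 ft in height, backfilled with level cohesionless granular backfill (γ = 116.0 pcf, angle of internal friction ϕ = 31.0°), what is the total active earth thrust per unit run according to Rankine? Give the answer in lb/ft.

K_a = tan²(45° − φ/2) = 0.3201.
P_a = ½ K_a γ H² = 0.5 × 0.3201 × 116.0 × 24.5² = 11140 lb/ft.

11100 lb/ft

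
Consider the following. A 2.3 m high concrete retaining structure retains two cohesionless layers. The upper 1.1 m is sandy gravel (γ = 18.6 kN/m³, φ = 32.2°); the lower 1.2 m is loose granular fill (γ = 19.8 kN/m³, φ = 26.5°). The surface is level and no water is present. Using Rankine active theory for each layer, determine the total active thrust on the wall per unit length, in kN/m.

K_a1 = tan²(45°−32.2°/2) = 0.3047; K_a2 = tan²(45°−26.5°/2) = 0.3829.
Layer 1: σ at base = K_a1 γ₁ h₁ = 6.235 kPa; P₁ = ½×6.235×1.1 = 3.429.
Layer 2: σ_v at top = γ₁h₁ = 20.46; σ_h top = K_a2×20.46 = 7.835; σ_h base = K_a2×(20.46+19.8×1.2) = 16.93.
P₂ = ½(7.835+16.93)×1.2 = 14.86. Total P_a = 3.429+14.86 = 18.29 kN/m.

18.3 kN/m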